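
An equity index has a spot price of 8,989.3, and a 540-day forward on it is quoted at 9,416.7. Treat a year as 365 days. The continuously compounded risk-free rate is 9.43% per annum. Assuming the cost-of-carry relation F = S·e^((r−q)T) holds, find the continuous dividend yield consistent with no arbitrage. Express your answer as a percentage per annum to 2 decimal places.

6.29%

From F = S·e^((r−q)T): (r − q) = ln(F/S)/T
ln(9416.7/8989.3) = ln(1.047545) = 0.046449
(r − q) = 0.046449 / (540/365) = 0.031396
q = r − ln(F/S)/T = 0.0943 − 0.031396 = 0.062904
q = 6.29%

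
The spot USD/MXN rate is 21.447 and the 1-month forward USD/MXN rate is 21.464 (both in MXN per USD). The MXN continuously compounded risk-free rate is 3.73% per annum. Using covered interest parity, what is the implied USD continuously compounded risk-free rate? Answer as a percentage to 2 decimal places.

F = S·e^((r_MXN − r_USD)T) ⇒ r_USD = r_MXN − ln(F/S)/T
ln(21.464/21.447) = 0.000792; /(1/12) = 0.009504
r_USD = 0.0373 − 0.009504 = 0.027796
r_USD = 2.78%

2.78%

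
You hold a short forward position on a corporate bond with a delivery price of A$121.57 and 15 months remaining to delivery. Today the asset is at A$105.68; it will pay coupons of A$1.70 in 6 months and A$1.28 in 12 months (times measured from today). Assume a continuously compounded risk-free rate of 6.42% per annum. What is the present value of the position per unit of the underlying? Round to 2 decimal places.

A$9.36

PV(remaining coupons) I = 1.70·e^(−0.0642·6/12) + 1.28·e^(−0.0642·12/12) = 2.8467
Current forward F = (S − I)·e^(rT) = (105.68 − 2.8467)·e^(0.0642·15/12) = 102.8333 × 1.083558 = 111.4258
Value (long) = (F − K)·e^(−rT) = (111.4258 − 121.57) × 0.922886 = -9.3619
Short position value = −(long value) = A$9.36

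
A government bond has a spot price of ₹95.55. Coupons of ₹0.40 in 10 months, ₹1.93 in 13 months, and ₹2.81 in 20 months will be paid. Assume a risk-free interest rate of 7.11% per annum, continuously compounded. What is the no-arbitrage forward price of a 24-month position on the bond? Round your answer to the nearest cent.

₹104.78

PV(coupons) I = 0.40·e^(−0.0711·10/12) + 1.93·e^(−0.0711·13/12) + 2.81·e^(−0.0711·20/12)
I = 0.3770 + 1.7869 + 2.4960 = 4.6599
F = (S − I)·e^(rT) = (95.55 − 4.6599) · e^(0.0711·24/12)
= 90.8901 · e^0.142200 = 90.8901 × 1.152807 = ₹104.78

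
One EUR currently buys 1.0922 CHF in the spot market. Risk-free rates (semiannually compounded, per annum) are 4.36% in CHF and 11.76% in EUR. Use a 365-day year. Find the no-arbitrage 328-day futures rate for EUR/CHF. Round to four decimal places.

1.0246

By covered interest parity, F = S · (1+r_CHF/2)^(2T) / (1+r_EUR/2)^(2T)
= 1.0922 × 1.039520 / 1.108146 = 1.0922 × 0.938071
F = 1.0246 CHF per EUR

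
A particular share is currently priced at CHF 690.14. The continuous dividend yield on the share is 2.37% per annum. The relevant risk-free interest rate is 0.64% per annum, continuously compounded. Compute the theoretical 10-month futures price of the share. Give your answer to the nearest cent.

F = S·e^((r − q)T) = 690.14 · e^((0.0064 − 0.0237) × 10/12)
= 690.14 · e^-0.014417 = 690.14 × 0.985686
F = CHF 680.26

CHF 680.26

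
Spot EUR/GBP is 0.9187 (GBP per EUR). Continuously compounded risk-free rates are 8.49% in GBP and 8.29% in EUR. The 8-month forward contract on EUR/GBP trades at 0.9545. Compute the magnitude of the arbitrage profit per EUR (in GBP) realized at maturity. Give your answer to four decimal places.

0.0346 per EUR (in GBP)

Fair forward: F* = S·e^(carry·T), with carry = (r_GBP − r_EUR) = 0.0849 − 0.0829 = 0.0020
F* = 0.9187 · e^(0.0020 × 8/12) = 0.9187 · e^0.001333 = 0.9187 × 1.001334 = 0.9199
Market 0.9545 > fair 0.9199: forward overpriced → cash-and-carry (buy spot, short the forward).
At maturity, profit = |F_mkt − F*| = |0.9545 − 0.9199| = 0.0346 per EUR (in GBP)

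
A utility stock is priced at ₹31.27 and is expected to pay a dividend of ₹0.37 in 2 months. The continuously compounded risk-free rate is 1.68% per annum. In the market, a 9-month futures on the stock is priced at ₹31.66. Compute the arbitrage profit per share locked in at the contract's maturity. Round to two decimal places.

₹0.37 per share

PV(dividends) I = 0.37·e^(−0.0168·2/12) = 0.3690
Fair futures F* = (S − I)·e^(rT) = (31.27 − 0.3690)·e^0.012600 = 30.9010 × 1.012680 = 31.2928
Market ₹31.66 > fair 31.2928: forward overpriced → cash-and-carry (borrow at r, buy the stock and collect the dividends, short the forward).
Profit at T = |F_mkt − F*| = |31.66 − 31.2928| = ₹0.37 per share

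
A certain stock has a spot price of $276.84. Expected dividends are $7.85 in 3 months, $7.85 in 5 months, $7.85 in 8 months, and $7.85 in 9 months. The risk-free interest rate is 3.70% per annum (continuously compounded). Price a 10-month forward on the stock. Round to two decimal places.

PV(dividends) I = 7.85·e^(−0.0370·3/12) + 7.85·e^(−0.0370·5/12) + 7.85·e^(−0.0370·8/12) + 7.85·e^(−0.0370·9/12)
I = 7.7777 + 7.7299 + 7.6587 + 7.6352 = 30.8015
F = (S − I)·e^(rT) = (276.84 − 30.8015) · e^(0.0370·10/12)
= 246.0385 · e^0.030833 = 246.0385 × 1.031313 = $253.74

$253.74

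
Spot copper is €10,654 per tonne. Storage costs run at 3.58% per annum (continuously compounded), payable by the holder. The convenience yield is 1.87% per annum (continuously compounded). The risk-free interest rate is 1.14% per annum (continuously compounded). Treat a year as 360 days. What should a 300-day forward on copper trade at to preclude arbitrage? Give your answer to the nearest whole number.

Net carry = r + u − y = 0.0114 + 0.0358 − 0.0187 = 0.0285
F = S·e^((r+u−y)T) = 10654 · e^(0.0285 × 300/360) = 10654 · e^0.023750
= 10654 × 1.024034 = €10,910 per tonne

€10,910 per tonne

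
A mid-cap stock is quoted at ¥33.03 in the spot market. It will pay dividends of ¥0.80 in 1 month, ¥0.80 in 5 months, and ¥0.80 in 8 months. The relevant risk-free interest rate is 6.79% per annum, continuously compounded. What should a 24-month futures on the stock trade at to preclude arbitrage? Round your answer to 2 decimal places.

PV(dividends) I = 0.80·e^(−0.0679·1/12) + 0.80·e^(−0.0679·5/12) + 0.80·e^(−0.0679·8/12)
I = 0.7955 + 0.7777 + 0.7646 = 2.3378
F = (S − I)·e^(rT) = (33.03 − 2.3378) · e^(0.0679·24/12)
= 30.6922 · e^0.135800 = 30.6922 × 1.145453 = ¥35.16

¥35.16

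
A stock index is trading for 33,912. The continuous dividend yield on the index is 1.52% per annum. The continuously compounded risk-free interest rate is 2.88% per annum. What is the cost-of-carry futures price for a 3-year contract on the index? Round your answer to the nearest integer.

F = S·e^((r − q)T) = 33912 · e^((0.0288 − 0.0152) × 3)
= 33912 · e^0.040800 = 33912 × 1.041644
F = 35,324

35,324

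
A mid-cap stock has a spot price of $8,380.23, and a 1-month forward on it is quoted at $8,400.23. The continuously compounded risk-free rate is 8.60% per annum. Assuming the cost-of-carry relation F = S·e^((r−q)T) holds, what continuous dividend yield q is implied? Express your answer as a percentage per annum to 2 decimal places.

From F = S·e^((r−q)T): (r − q) = ln(F/S)/T
ln(8400.23/8380.23) = ln(1.002387) = 0.002384
(r − q) = 0.002384 / (1/12) = 0.028608
q = r − ln(F/S)/T = 0.0860 − 0.028608 = 0.057392
q = 5.74%

5.74%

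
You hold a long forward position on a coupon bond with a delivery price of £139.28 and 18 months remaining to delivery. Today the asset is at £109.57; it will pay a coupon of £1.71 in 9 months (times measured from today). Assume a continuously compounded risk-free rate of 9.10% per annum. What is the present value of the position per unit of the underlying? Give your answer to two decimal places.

PV(remaining coupons) I = 1.71·e^(−0.0910·9/12) = 1.5972
Current forward F = (S − I)·e^(rT) = (109.57 − 1.5972)·e^(0.0910·18/12) = 107.9728 × 1.146255 = 123.7644
Value (long) = (F − K)·e^(−rT) = (123.7644 − 139.28) × 0.872406 = -13.5359
Value = -£13.54

-£13.54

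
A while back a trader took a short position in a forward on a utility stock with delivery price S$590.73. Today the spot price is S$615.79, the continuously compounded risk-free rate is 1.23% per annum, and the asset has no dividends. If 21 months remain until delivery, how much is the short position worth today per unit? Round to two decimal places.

Current fair forward for the remaining 21 months: F = S·e^(r·T), r = 0.0123
F = 615.79 · e^(0.0123 × 21/12) = 615.79 × 1.021758 = 629.1884
Value of long forward = (F − K)·e^(−rT) = (629.1884 − 590.73) · e^(−0.0123·21/12)
= 38.4584 × 0.978705 = 37.64
Short position value = −(long value) = -S$37.64

-S$37.64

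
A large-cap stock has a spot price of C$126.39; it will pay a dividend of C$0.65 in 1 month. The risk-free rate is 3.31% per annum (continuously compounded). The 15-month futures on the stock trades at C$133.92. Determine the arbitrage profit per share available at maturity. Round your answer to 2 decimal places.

C$2.87 per share

PV(dividends) I = 0.65·e^(−0.0331·1/12) = 0.6482
Fair futures F* = (S − I)·e^(rT) = (126.39 − 0.6482)·e^0.041375 = 125.7418 × 1.042243 = 131.0535
Market C$133.92 > fair 131.0535: forward overpriced → cash-and-carry (borrow at r, buy the stock and collect the dividends, short the forward).
Profit at T = |F_mkt − F*| = |133.92 − 131.0535| = C$2.87 per share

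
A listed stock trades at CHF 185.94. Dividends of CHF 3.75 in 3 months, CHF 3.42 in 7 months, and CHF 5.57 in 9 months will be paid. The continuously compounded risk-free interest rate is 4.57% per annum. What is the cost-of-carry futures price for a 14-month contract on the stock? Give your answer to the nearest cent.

CHF 183.02

PV(dividends) I = 3.75·e^(−0.0457·3/12) + 3.42·e^(−0.0457·7/12) + 5.57·e^(−0.0457·9/12)
I = 3.7074 + 3.3300 + 5.3823 = 12.4197
F = (S − I)·e^(rT) = (185.94 − 12.4197) · e^(0.0457·14/12)
= 173.5203 · e^0.053317 = 173.5203 × 1.054764 = CHF 183.02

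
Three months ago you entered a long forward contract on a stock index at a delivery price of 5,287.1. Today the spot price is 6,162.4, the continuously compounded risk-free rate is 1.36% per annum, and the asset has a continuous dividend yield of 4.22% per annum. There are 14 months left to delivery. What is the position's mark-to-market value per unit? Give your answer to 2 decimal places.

662.48

Current fair forward for the remaining 14 months: F = S·e^((r − q)·T), (r − q) = 0.0136 − 0.0422 = -0.0286
F = 6162.4 · e^(-0.0286 × 14/12) = 6162.4 × 0.96718386 = 5960.1738
Value of long forward = (F − K)·e^(−rT) = (5960.1738 − 5287.1) · e^(−0.0136·14/12)
= 673.0738 × 0.98425855 = 662.48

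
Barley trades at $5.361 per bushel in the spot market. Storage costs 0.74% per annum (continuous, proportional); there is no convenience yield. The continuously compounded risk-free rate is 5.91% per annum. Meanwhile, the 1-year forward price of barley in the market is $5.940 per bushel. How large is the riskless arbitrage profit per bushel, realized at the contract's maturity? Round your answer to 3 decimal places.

$0.210 per bushel

Fair forward: F* = S·e^(carry·T), with carry = (r + u) = 0.0591 + 0.0074 = 0.0665
F* = 5.361 · e^(0.0665 × 1) = 5.361 · e^0.066500 = 5.361 × 1.068761 = $5.7296
Market $5.940 > fair $5.7296: forward overpriced → cash-and-carry (buy spot, short the forward).
At maturity, profit = |F_mkt − F*| = |5.940 − 5.7296| = $0.210 per bushel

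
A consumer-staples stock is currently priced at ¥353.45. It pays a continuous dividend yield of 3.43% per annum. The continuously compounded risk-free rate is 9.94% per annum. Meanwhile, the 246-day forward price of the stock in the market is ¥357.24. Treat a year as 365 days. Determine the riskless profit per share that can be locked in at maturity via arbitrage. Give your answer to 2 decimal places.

¥12.06 per share

Fair forward: F* = S·e^(carry·T), with carry = (r − q) = 0.0994 − 0.0343 = 0.0651
F* = 353.45 · e^(0.0651 × 246/365) = 353.45 · e^0.043876 = 353.45 × 1.044853 = ¥369.3033
Market ¥357.24 < fair ¥369.3033: forward underpriced → reverse cash-and-carry (short spot, go long the forward).
At maturity, profit = |F_mkt − F*| = |357.24 − 369.3033| = ¥12.06 per share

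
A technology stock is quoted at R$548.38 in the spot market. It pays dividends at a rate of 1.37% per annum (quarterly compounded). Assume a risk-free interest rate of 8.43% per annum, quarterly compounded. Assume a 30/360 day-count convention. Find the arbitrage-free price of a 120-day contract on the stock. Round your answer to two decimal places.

F = S · (1+r/4)^(4T) / (1+q/4)^(4T)
= 548.38 × 1.028198 / 1.004569 = 548.38 × 1.023522
F = R$561.28

R$561.28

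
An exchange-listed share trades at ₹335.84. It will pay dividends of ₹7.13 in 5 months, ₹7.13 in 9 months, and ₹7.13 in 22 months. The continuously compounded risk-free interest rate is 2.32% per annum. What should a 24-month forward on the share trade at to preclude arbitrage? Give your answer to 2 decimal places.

₹329.90

PV(dividends) I = 7.13·e^(−0.0232·5/12) + 7.13·e^(−0.0232·9/12) + 7.13·e^(−0.0232·22/12)
I = 7.0614 + 7.0070 + 6.8331 = 20.9015
F = (S − I)·e^(rT) = (335.84 − 20.9015) · e^(0.0232·24/12)
= 314.9385 · e^0.046400 = 314.9385 × 1.047493 = ₹329.90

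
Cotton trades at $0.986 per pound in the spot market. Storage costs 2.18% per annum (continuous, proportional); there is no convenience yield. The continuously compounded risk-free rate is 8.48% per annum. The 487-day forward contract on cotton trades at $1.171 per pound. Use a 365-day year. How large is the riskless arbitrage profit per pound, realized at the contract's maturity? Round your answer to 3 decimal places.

Fair forward: F* = S·e^(carry·T), with carry = (r + u) = 0.0848 + 0.0218 = 0.1066
F* = 0.986 · e^(0.1066 × 487/365) = 0.986 · e^0.142231 = 0.986 × 1.152843 = $1.1367
Market $1.171 > fair $1.1367: forward overpriced → cash-and-carry (buy spot, short the forward).
At maturity, profit = |F_mkt − F*| = |1.171 − 1.1367| = $0.034 per pound

$0.034 per pound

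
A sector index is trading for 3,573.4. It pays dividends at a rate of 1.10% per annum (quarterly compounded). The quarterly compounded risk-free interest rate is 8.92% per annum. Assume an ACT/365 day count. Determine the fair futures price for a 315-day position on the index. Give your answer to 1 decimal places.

F = S · (1+r/4)^(4T) / (1+q/4)^(4T)
= 3573.4 × 1.079108 / 1.009525 = 3573.4 × 1.068926
F = 3,819.7

3,819.7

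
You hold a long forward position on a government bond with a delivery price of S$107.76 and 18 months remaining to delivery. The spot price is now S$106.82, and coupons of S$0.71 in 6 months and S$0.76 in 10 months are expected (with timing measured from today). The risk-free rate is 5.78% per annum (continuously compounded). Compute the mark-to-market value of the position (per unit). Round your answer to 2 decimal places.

PV(remaining coupons) I = 0.71·e^(−0.0578·6/12) + 0.76·e^(−0.0578·10/12) = 1.4140
Current forward F = (S − I)·e^(rT) = (106.82 − 1.4140)·e^(0.0578·18/12) = 105.4060 × 1.090569 = 114.9525
Value (long) = (F − K)·e^(−rT) = (114.9525 − 107.76) × 0.916952 = 6.5952
Value = S$6.60

S$6.60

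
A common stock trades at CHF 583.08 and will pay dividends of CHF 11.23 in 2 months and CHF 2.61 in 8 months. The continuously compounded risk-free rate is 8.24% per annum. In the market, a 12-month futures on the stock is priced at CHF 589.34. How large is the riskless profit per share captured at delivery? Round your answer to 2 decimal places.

PV(dividends) I = 11.23·e^(−0.0824·2/12) + 2.61·e^(−0.0824·8/12) = 13.5473
Fair futures F* = (S − I)·e^(rT) = (583.08 − 13.5473)·e^0.082400 = 569.5327 × 1.085890 = 618.4499
Market CHF 589.34 < fair 618.4499: forward underpriced → reverse cash-and-carry (short the stock, invest proceeds at r, pay the dividends, go long the forward).
Profit at T = |F_mkt − F*| = |589.34 − 618.4499| = CHF 29.11 per share

CHF 29.11 per share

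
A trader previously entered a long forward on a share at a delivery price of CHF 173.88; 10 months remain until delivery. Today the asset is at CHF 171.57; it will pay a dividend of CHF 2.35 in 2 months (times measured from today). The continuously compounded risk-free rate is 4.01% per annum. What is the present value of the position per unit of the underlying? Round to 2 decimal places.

PV(remaining dividends) I = 2.35·e^(−0.0401·2/12) = 2.3343
Current forward F = (S − I)·e^(rT) = (171.57 − 2.3343)·e^(0.0401·10/12) = 169.2357 × 1.033981 = 174.9865
Value (long) = (F − K)·e^(−rT) = (174.9865 − 173.88) × 0.967136 = 1.0701
Value = CHF 1.07

CHF 1.07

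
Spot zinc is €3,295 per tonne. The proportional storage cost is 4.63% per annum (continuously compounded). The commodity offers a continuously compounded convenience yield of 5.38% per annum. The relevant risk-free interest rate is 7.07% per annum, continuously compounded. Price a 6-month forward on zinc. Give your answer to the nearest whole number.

Net carry = r + u − y = 0.0707 + 0.0463 − 0.0538 = 0.0632
F = S·e^((r+u−y)T) = 3295 · e^(0.0632 × 6/12) = 3295 · e^0.031600
= 3295 × 1.032105 = €3,401 per tonne

€3,401 per tonne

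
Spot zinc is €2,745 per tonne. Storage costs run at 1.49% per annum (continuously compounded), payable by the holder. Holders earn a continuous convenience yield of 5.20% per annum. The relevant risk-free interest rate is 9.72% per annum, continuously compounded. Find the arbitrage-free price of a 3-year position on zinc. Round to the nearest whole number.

€3,287 per tonne

Net carry = r + u − y = 0.0972 + 0.0149 − 0.0520 = 0.0601
F = S·e^((r+u−y)T) = 2745 · e^(0.0601 × 3) = 2745 · e^0.180300
= 2745 × 1.197577 = €3,287 per tonne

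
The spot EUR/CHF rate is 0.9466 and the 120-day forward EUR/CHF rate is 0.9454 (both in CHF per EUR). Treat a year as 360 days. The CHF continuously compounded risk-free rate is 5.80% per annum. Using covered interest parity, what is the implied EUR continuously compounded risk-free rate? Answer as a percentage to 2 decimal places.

6.18%

F = S·e^((r_CHF − r_EUR)T) ⇒ r_EUR = r_CHF − ln(F/S)/T
ln(0.9454/0.9466) = -0.001268; /(120/360) = -0.003804
r_EUR = 0.0580 + 0.003804 = 0.061804
r_EUR = 6.18%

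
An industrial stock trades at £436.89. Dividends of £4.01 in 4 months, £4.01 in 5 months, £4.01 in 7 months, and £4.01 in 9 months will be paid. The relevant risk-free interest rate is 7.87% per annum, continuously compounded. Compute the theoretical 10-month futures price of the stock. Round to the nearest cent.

PV(dividends) I = 4.01·e^(−0.0787·4/12) + 4.01·e^(−0.0787·5/12) + 4.01·e^(−0.0787·7/12) + 4.01·e^(−0.0787·9/12)
I = 3.9062 + 3.8806 + 3.8301 + 3.7802 = 15.3971
F = (S − I)·e^(rT) = (436.89 − 15.3971) · e^(0.0787·10/12)
= 421.4929 · e^0.065583 = 421.4929 × 1.067781 = £450.06

£450.06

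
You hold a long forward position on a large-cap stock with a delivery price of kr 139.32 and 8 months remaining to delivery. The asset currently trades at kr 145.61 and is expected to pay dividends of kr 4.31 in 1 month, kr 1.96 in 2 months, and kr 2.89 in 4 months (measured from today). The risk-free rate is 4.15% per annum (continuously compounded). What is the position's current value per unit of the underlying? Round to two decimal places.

kr 1.00

PV(remaining dividends) I = 4.31·e^(−0.0415·1/12) + 1.96·e^(−0.0415·2/12) + 2.89·e^(−0.0415·4/12) = 9.0919
Current forward F = (S − I)·e^(rT) = (145.61 − 9.0919)·e^(0.0415·8/12) = 136.5181 × 1.028053 = 140.3478
Value (long) = (F − K)·e^(−rT) = (140.3478 − 139.32) × 0.972713 = 0.9998
Value = kr 1.00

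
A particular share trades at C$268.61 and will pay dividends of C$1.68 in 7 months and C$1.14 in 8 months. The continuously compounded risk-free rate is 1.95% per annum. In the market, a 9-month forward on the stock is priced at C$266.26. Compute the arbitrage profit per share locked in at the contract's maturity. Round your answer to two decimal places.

PV(dividends) I = 1.68·e^(−0.0195·7/12) + 1.14·e^(−0.0195·8/12) = 2.7863
Fair forward F* = (S − I)·e^(rT) = (268.61 − 2.7863)·e^0.014625 = 265.8237 × 1.014732 = 269.7398
Market C$266.26 < fair 269.7398: forward underpriced → reverse cash-and-carry (short the stock, invest proceeds at r, pay the dividends, go long the forward).
Profit at T = |F_mkt − F*| = |266.26 − 269.7398| = C$3.48 per share

C$3.48 per share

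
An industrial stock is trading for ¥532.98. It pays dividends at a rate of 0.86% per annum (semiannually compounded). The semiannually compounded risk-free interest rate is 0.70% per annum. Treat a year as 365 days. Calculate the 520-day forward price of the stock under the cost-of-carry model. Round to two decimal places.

F = S · (1+r/2)^(2T) / (1+q/2)^(2T)
= 532.98 × 1.010005 / 1.012301 = 532.98 × 0.997732
F = ¥531.77

¥531.77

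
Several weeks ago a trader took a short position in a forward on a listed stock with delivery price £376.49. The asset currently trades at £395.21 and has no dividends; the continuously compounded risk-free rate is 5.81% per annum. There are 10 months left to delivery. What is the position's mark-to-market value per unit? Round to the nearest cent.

Current fair forward for the remaining 10 months: F = S·e^(r·T), r = 0.0581
F = 395.21 · e^(0.0581 × 10/12) = 395.21 × 1.049608 = 414.8156
Value of long forward = (F − K)·e^(−rT) = (414.8156 − 376.49) · e^(−0.0581·10/12)
= 38.3256 × 0.952737 = 36.51
Short position value = −(long value) = -£36.51

-£36.51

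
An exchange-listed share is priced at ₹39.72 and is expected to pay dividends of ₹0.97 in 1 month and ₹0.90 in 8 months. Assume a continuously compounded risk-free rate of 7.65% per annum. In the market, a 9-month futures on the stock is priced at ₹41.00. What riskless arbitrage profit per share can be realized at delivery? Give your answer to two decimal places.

₹0.86 per share

PV(dividends) I = 0.97·e^(−0.0765·1/12) + 0.90·e^(−0.0765·8/12) = 1.8191
Fair futures F* = (S − I)·e^(rT) = (39.72 − 1.8191)·e^0.057375 = 37.9009 × 1.059053 = 40.1391
Market ₹41.00 > fair 40.1391: forward overpriced → cash-and-carry (borrow at r, buy the stock and collect the dividends, short the forward).
Profit at T = |F_mkt − F*| = |41.00 − 40.1391| = ₹0.86 per share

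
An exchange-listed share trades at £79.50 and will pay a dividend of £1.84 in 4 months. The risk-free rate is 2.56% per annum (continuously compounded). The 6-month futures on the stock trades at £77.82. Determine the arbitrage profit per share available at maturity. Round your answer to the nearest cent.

PV(dividends) I = 1.84·e^(−0.0256·4/12) = 1.8244
Fair futures F* = (S − I)·e^(rT) = (79.50 − 1.8244)·e^0.012800 = 77.6756 × 1.012882 = 78.6762
Market £77.82 < fair 78.6762: forward underpriced → reverse cash-and-carry (short the stock, invest proceeds at r, pay the dividends, go long the forward).
Profit at T = |F_mkt − F*| = |77.82 − 78.6762| = £0.86 per share

£0.86 per share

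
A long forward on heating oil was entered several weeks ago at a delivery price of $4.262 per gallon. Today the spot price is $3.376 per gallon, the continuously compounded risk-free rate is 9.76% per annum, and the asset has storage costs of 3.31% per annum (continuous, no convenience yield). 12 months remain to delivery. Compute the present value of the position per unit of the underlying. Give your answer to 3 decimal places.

-$0.376 per gallon

Current fair forward for the remaining 12 months: F = S·e^((r + u)·T), (r + u) = 0.0976 + 0.0331 = 0.1307
F = 3.376 · e^(0.1307 × 12/12) = 3.376 × 1.139626 = 3.8474
Value of long forward = (F − K)·e^(−rT) = (3.8474 − 4.262) · e^(−0.0976·12/12)
= -0.4146 × 0.907012 = -0.376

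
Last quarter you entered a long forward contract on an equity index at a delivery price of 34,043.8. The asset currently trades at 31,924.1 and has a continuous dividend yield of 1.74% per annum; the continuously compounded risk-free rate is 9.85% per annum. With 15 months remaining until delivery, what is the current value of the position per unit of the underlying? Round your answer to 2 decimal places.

1137.31

Current fair forward for the remaining 15 months: F = S·e^((r − q)·T), (r − q) = 0.0985 − 0.0174 = 0.0811
F = 31924.1 · e^(0.0811 × 15/12) = 31924.1 × 1.10669157 = 35330.1323
Value of long forward = (F − K)·e^(−rT) = (35330.1323 − 34043.8) · e^(−0.0985·15/12)
= 1286.3323 × 0.88415314 = 1137.31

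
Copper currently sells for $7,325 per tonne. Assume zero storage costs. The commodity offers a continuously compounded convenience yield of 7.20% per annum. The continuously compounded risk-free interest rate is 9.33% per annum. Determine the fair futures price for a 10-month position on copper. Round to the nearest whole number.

Net carry = r + u − y = 0.0933 + 0.0000 − 0.0720 = 0.0213
F = S·e^((r+u−y)T) = 7325 · e^(0.0213 × 10/12) = 7325 · e^0.017750
= 7325 × 1.017908 = $7,456 per tonne

$7,456 per tonne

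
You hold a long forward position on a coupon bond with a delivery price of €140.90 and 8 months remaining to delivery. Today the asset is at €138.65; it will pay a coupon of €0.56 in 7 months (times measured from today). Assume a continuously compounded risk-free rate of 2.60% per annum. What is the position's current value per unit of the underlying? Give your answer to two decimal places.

PV(remaining coupons) I = 0.56·e^(−0.0260·7/12) = 0.5516
Current forward F = (S − I)·e^(rT) = (138.65 − 0.5516)·e^(0.0260·8/12) = 138.0984 × 1.017484 = 140.5129
Value (long) = (F − K)·e^(−rT) = (140.5129 − 140.90) × 0.982816 = -0.3804
Value = -€0.38

-€0.38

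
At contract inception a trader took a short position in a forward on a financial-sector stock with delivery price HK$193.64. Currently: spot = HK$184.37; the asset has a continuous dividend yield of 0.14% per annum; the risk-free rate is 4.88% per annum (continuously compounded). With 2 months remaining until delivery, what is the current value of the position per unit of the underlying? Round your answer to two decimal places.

Current fair forward for the remaining 2 months: F = S·e^((r − q)·T), (r − q) = 0.0488 − 0.0014 = 0.0474
F = 184.37 · e^(0.0474 × 2/12) = 184.37 × 1.007931 = 185.8322
Value of long forward = (F − K)·e^(−rT) = (185.8322 − 193.64) · e^(−0.0488·2/12)
= -7.8078 × 0.991900 = -7.74
Short position value = −(long value) = HK$7.74

HK$7.74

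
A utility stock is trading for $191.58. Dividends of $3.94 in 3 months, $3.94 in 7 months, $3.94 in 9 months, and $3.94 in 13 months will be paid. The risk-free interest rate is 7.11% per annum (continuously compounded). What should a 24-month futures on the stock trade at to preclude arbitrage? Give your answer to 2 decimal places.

PV(dividends) I = 3.94·e^(−0.0711·3/12) + 3.94·e^(−0.0711·7/12) + 3.94·e^(−0.0711·9/12) + 3.94·e^(−0.0711·13/12)
I = 3.8706 + 3.7799 + 3.7354 + 3.6479 = 15.0338
F = (S − I)·e^(rT) = (191.58 − 15.0338) · e^(0.0711·24/12)
= 176.5462 · e^0.142200 = 176.5462 × 1.152807 = $203.52

$203.52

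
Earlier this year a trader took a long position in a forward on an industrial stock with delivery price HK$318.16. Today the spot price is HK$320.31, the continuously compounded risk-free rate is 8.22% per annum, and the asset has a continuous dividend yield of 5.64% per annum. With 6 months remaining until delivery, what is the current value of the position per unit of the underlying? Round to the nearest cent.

Current fair forward for the remaining 6 months: F = S·e^((r − q)·T), (r − q) = 0.0822 − 0.0564 = 0.0258
F = 320.31 · e^(0.0258 × 6/12) = 320.31 × 1.012984 = 324.4689
Value of long forward = (F − K)·e^(−rT) = (324.4689 − 318.16) · e^(−0.0822·6/12)
= 6.3089 × 0.959733 = 6.05

HK$6.05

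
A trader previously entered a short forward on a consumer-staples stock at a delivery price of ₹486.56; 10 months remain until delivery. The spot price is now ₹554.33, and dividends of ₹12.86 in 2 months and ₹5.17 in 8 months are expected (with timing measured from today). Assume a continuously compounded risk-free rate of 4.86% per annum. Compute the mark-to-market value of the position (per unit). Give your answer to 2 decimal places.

-₹69.32

PV(remaining dividends) I = 12.86·e^(−0.0486·2/12) + 5.17·e^(−0.0486·8/12) = 17.7614
Current forward F = (S − I)·e^(rT) = (554.33 − 17.7614)·e^(0.0486·10/12) = 536.5686 × 1.041331 = 558.7455
Value (long) = (F − K)·e^(−rT) = (558.7455 − 486.56) × 0.960309 = 69.3204
Short position value = −(long value) = -₹69.32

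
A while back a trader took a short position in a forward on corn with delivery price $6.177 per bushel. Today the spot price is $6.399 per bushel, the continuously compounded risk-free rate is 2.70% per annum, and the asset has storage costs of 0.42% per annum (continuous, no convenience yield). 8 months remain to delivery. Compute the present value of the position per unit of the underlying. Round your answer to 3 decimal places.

Current fair forward for the remaining 8 months: F = S·e^((r + u)·T), (r + u) = 0.0270 + 0.0042 = 0.0312
F = 6.399 · e^(0.0312 × 8/12) = 6.399 × 1.021018 = 6.5335
Value of long forward = (F − K)·e^(−rT) = (6.5335 − 6.177) · e^(−0.0270·8/12)
= 0.3565 × 0.982161 = 0.350
Short position value = −(long value) = -$0.350

-$0.350 per bushel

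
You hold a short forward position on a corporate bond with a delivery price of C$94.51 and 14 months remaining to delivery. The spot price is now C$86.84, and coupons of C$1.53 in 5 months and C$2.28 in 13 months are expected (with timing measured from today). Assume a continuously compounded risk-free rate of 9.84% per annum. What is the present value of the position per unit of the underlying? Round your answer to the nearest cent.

PV(remaining coupons) I = 1.53·e^(−0.0984·5/12) + 2.28·e^(−0.0984·13/12) = 3.5180
Current forward F = (S − I)·e^(rT) = (86.84 − 3.5180)·e^(0.0984·14/12) = 83.3220 × 1.121649 = 93.4580
Value (long) = (F − K)·e^(−rT) = (93.4580 − 94.51) × 0.891544 = -0.9379
Short position value = −(long value) = C$0.94

C$0.94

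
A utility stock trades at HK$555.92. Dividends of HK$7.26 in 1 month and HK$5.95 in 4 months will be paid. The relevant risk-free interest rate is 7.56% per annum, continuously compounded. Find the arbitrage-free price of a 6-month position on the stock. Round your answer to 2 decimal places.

PV(dividends) I = 7.26·e^(−0.0756·1/12) + 5.95·e^(−0.0756·4/12)
I = 7.2144 + 5.8019 = 13.0163
F = (S − I)·e^(rT) = (555.92 − 13.0163) · e^(0.0756·6/12)
= 542.9037 · e^0.037800 = 542.9037 × 1.038524 = HK$563.82

HK$563.82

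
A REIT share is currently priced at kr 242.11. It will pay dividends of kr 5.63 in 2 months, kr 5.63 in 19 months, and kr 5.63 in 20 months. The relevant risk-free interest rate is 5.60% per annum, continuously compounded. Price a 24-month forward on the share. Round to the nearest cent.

PV(dividends) I = 5.63·e^(−0.0560·2/12) + 5.63·e^(−0.0560·19/12) + 5.63·e^(−0.0560·20/12)
I = 5.5777 + 5.1523 + 5.1283 = 15.8583
F = (S − I)·e^(rT) = (242.11 − 15.8583) · e^(0.0560·24/12)
= 226.2517 · e^0.112000 = 226.2517 × 1.118513 = kr 253.07

kr 253.07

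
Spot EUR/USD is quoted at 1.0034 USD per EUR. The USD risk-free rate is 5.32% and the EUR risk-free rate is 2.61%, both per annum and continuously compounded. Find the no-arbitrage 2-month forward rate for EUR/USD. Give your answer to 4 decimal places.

1.0079

F = S·e^((r_USD − r_EUR)T) = 1.0034 · e^((0.0532 − 0.0261) × 2/12)
= 1.0034 · e^0.004517 = 1.0034 × 1.004527
F = 1.0079 USD per EUR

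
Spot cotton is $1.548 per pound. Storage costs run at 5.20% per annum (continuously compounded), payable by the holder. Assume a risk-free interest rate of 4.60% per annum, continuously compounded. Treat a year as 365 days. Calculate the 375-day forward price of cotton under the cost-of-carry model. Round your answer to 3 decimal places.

Net carry = r + u − y = 0.0460 + 0.0520 − 0.0000 = 0.0980
F = S·e^((r+u−y)T) = 1.548 · e^(0.0980 × 375/365) = 1.548 · e^0.100685
= 1.548 × 1.105928 = $1.712 per pound

$1.712 per pound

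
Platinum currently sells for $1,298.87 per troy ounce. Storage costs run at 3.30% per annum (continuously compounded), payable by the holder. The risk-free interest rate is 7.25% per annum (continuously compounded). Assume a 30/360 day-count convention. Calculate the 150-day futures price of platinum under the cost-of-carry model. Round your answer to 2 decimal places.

Net carry = r + u − y = 0.0725 + 0.0330 − 0.0000 = 0.1055
F = S·e^((r+u−y)T) = 1298.87 · e^(0.1055 × 150/360) = 1298.87 · e^0.04395833
= 1298.87 × 1.04493881 = $1,357.24 per troy ounce

$1,357.24 per troy ounce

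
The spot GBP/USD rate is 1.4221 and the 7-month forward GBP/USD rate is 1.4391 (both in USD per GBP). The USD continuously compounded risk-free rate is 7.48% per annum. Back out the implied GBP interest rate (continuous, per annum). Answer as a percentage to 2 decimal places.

F = S·e^((r_USD − r_GBP)T) ⇒ r_GBP = r_USD − ln(F/S)/T
ln(1.4391/1.4221) = 0.011883; /(7/12) = 0.020371
r_GBP = 0.0748 − 0.020371 = 0.054429
r_GBP = 5.44%

5.44%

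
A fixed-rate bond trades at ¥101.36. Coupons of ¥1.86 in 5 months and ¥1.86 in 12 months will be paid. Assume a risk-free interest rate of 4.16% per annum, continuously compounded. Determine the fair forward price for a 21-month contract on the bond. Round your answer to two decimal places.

¥105.13

PV(coupons) I = 1.86·e^(−0.0416·5/12) + 1.86·e^(−0.0416·12/12)
I = 1.8280 + 1.7842 = 3.6122
F = (S − I)·e^(rT) = (101.36 − 3.6122) · e^(0.0416·21/12)
= 97.7478 · e^0.072800 = 97.7478 × 1.075515 = ¥105.13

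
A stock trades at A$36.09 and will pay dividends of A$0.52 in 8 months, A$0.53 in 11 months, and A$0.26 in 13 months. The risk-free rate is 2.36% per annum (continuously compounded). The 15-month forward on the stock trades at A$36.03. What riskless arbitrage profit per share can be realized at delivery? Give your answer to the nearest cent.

A$0.18 per share

PV(dividends) I = 0.52·e^(−0.0236·8/12) + 0.53·e^(−0.0236·11/12) + 0.26·e^(−0.0236·13/12) = 1.2840
Fair forward F* = (S − I)·e^(rT) = (36.09 − 1.2840)·e^0.029500 = 34.8060 × 1.029939 = 35.8481
Market A$36.03 > fair 35.8481: forward overpriced → cash-and-carry (borrow at r, buy the stock and collect the dividends, short the forward).
Profit at T = |F_mkt − F*| = |36.03 − 35.8481| = A$0.18 per share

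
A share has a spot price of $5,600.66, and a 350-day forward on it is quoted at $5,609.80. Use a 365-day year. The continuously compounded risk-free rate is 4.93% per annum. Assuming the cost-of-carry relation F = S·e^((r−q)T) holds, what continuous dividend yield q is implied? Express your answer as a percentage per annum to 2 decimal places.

From F = S·e^((r−q)T): (r − q) = ln(F/S)/T
ln(5609.80/5600.66) = ln(1.001632) = 0.001631
(r − q) = 0.001631 / (350/365) = 0.001701
q = r − ln(F/S)/T = 0.0493 − 0.001701 = 0.047599
q = 4.76%

4.76%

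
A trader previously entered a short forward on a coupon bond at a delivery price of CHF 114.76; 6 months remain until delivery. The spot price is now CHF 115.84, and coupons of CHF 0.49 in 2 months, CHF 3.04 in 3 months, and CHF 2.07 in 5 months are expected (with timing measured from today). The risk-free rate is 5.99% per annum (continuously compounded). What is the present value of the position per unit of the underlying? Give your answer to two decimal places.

PV(remaining coupons) I = 0.49·e^(−0.0599·2/12) + 3.04·e^(−0.0599·3/12) + 2.07·e^(−0.0599·5/12) = 5.4989
Current forward F = (S − I)·e^(rT) = (115.84 − 5.4989)·e^(0.0599·6/12) = 110.3411 × 1.030403 = 113.6958
Value (long) = (F − K)·e^(−rT) = (113.6958 − 114.76) × 0.970494 = -1.0328
Short position value = −(long value) = CHF 1.03

CHF 1.03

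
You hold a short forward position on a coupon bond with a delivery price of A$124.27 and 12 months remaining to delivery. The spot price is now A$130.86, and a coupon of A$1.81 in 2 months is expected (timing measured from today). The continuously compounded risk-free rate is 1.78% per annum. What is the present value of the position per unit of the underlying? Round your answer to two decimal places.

PV(remaining coupons) I = 1.81·e^(−0.0178·2/12) = 1.8046
Current forward F = (S − I)·e^(rT) = (130.86 − 1.8046)·e^(0.0178·12/12) = 129.0554 × 1.017959 = 131.3731
Value (long) = (F − K)·e^(−rT) = (131.3731 − 124.27) × 0.982357 = 6.9778
Short position value = −(long value) = -A$6.98

-A$6.98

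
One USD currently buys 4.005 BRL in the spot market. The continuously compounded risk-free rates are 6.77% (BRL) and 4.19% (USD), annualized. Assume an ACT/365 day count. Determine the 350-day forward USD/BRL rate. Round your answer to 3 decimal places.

F = S·e^((r_BRL − r_USD)T) = 4.005 · e^((0.0677 − 0.0419) × 350/365)
= 4.005 · e^0.024740 = 4.005 × 1.025049
F = 4.105 BRL per USD

4.105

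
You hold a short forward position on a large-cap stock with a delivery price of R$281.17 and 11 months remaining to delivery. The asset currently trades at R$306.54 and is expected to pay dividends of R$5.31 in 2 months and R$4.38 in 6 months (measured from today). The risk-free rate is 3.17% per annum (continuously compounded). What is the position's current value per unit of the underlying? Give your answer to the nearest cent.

PV(remaining dividends) I = 5.31·e^(−0.0317·2/12) + 4.38·e^(−0.0317·6/12) = 9.5931
Current forward F = (S − I)·e^(rT) = (306.54 − 9.5931)·e^(0.0317·11/12) = 296.9469 × 1.029485 = 305.7024
Value (long) = (F − K)·e^(−rT) = (305.7024 − 281.17) × 0.971360 = 23.8298
Short position value = −(long value) = -R$23.83

-R$23.83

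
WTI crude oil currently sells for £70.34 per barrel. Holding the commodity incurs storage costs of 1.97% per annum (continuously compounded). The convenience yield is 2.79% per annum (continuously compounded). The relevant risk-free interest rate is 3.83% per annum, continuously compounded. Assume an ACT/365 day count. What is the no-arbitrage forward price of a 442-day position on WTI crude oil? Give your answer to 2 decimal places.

Net carry = r + u − y = 0.0383 + 0.0197 − 0.0279 = 0.0301
F = S·e^((r+u−y)T) = 70.34 · e^(0.0301 × 442/365) = 70.34 · e^0.036450
= 70.34 × 1.037122 = £72.95 per barrel

£72.95 per barrel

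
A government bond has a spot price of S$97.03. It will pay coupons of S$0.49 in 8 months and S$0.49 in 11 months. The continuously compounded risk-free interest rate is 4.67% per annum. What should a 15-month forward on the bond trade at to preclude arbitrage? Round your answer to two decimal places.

S$101.86

PV(coupons) I = 0.49·e^(−0.0467·8/12) + 0.49·e^(−0.0467·11/12)
I = 0.4750 + 0.4695 = 0.9445
F = (S − I)·e^(rT) = (97.03 − 0.9445) · e^(0.0467·15/12)
= 96.0855 · e^0.058375 = 96.0855 × 1.060112 = S$101.86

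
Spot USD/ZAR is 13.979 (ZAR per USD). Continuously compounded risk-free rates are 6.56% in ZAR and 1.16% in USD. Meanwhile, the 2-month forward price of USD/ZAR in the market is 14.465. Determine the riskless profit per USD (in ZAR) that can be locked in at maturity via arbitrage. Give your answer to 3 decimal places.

Fair forward: F* = S·e^(carry·T), with carry = (r_ZAR − r_USD) = 0.0656 − 0.0116 = 0.0540
F* = 13.979 · e^(0.0540 × 2/12) = 13.979 · e^0.009000 = 13.979 × 1.009041 = 14.1054
Market 14.465 > fair 14.1054: forward overpriced → cash-and-carry (buy spot, short the forward).
At maturity, profit = |F_mkt − F*| = |14.465 − 14.1054| = 0.360 per USD (in ZAR)

0.360 per USD (in ZAR)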